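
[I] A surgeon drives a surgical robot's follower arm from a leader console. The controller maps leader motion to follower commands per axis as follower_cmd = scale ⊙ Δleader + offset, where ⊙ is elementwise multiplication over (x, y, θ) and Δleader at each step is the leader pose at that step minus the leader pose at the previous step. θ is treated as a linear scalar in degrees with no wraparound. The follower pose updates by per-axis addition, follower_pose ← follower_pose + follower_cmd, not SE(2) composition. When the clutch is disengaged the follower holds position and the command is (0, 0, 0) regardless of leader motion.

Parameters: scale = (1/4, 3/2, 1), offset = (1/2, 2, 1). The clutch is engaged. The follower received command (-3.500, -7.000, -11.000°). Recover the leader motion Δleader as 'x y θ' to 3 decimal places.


-16.000 -6.000 -12.000

axis x: (-3.500 − 1/2) / (1/4) = -16.000
axis y: (-7.000 − 2) / (3/2) = -6.000
axis θ: (-11.000 − 1) / (1) = -12.000


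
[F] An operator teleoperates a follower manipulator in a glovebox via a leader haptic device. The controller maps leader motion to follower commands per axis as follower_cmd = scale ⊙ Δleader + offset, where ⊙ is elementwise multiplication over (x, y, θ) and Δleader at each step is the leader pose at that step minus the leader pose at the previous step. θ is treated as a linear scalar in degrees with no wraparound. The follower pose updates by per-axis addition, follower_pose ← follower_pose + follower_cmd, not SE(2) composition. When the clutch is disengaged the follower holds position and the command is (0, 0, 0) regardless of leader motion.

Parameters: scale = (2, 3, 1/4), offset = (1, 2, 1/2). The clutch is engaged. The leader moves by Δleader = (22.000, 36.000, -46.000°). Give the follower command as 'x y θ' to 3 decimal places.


axis x: 2·22.000 + 1 = 45.000
axis y: 3·36.000 + 2 = 110.000
axis θ: 1/4·-46.000 + 1/2 = -11.000

45.000 110.000 -11.000


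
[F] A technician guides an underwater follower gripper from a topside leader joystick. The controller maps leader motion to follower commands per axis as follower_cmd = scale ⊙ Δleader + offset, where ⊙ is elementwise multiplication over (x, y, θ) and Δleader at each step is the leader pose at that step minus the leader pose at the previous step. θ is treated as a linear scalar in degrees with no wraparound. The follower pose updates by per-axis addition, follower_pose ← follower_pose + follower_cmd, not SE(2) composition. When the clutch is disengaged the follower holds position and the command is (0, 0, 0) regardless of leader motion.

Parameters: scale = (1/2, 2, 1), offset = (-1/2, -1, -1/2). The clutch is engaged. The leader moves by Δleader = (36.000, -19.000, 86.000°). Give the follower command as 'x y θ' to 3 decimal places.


17.500 -39.000 85.500

axis x: 1/2·36.000 + -1/2 = 17.500
axis y: 2·-19.000 + -1 = -39.000
axis θ: 1·86.000 + -1/2 = 85.500


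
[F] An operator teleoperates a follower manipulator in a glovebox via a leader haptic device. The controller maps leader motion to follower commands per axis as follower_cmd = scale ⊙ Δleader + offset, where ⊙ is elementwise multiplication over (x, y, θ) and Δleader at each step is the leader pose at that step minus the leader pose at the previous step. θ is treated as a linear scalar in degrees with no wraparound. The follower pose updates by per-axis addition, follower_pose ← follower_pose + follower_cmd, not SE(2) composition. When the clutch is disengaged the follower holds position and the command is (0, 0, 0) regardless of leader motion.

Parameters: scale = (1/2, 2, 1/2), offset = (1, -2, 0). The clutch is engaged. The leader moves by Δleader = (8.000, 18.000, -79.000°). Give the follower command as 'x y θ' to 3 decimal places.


5.000 34.000 -39.500

axis x: 1/2·8.000 + 1 = 5.000
axis y: 2·18.000 + -2 = 34.000
axis θ: 1/2·-79.000 + 0 = -39.500


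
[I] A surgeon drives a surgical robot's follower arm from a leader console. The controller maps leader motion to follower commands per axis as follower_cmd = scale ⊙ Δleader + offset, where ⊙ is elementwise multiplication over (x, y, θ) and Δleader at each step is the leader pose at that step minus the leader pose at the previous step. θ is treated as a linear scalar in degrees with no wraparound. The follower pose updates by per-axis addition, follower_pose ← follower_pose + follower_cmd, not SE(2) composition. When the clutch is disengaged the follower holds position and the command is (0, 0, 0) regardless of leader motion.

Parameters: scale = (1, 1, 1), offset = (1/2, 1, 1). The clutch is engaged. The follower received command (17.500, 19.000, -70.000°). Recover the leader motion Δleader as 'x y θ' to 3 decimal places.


axis x: (17.500 − 1/2) / (1) = 17.000
axis y: (19.000 − 1) / (1) = 18.000
axis θ: (-70.000 − 1) / (1) = -71.000

17.000 18.000 -71.000


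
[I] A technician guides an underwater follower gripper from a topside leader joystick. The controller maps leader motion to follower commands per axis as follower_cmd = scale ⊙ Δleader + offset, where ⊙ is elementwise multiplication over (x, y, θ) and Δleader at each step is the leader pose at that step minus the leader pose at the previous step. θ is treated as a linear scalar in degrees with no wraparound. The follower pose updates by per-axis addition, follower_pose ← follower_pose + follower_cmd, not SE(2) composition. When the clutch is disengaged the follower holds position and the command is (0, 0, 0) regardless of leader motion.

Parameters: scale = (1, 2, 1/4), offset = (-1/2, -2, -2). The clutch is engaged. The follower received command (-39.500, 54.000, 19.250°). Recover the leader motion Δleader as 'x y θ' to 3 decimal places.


axis x: (-39.500 − -1/2) / (1) = -39.000
axis y: (54.000 − -2) / (2) = 28.000
axis θ: (19.250 − -2) / (1/4) = 85.000

-39.000 28.000 85.000


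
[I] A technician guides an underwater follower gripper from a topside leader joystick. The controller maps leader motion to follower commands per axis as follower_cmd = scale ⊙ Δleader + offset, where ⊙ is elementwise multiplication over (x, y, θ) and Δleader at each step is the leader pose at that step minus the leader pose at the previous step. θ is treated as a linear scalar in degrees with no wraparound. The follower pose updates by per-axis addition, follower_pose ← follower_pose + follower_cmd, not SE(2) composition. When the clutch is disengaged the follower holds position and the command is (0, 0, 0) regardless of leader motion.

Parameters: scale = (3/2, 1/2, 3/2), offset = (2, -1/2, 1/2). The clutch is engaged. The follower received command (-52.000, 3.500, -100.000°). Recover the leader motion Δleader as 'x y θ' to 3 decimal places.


-36.000 8.000 -67.000

axis x: (-52.000 − 2) / (3/2) = -36.000
axis y: (3.500 − -1/2) / (1/2) = 8.000
axis θ: (-100.000 − 1/2) / (3/2) = -67.000


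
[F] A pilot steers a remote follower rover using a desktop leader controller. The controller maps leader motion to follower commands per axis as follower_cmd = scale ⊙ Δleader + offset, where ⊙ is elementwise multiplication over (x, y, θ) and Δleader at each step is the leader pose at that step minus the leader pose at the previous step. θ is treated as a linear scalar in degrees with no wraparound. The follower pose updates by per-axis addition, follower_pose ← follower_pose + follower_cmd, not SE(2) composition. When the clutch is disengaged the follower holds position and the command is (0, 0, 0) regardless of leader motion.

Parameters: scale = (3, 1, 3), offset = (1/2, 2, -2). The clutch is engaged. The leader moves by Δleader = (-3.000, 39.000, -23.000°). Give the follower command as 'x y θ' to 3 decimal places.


-8.500 41.000 -71.000

axis x: 3·-3.000 + 1/2 = -8.500
axis y: 1·39.000 + 2 = 41.000
axis θ: 3·-23.000 + -2 = -71.000


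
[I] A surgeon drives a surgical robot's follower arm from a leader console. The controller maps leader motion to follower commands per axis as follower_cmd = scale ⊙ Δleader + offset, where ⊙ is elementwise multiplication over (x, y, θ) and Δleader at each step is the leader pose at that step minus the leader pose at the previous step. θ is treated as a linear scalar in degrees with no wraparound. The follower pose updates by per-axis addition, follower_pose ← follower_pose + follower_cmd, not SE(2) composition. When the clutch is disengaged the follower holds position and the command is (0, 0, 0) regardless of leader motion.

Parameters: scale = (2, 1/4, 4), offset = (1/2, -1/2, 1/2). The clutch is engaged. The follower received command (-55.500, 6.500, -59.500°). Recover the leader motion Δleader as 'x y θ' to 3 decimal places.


-28.000 28.000 -15.000

axis x: (-55.500 − 1/2) / (2) = -28.000
axis y: (6.500 − -1/2) / (1/4) = 28.000
axis θ: (-59.500 − 1/2) / (4) = -15.000


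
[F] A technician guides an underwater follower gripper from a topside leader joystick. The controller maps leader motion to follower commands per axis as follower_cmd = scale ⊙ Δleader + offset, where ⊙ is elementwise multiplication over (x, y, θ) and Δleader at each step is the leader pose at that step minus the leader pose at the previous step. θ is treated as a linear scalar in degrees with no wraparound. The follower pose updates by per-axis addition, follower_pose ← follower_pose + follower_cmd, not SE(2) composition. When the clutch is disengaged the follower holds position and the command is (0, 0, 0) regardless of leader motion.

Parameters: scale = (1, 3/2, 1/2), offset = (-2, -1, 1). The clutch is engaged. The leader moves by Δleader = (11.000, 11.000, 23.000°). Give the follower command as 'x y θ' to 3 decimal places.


9.000 15.500 12.500

axis x: 1·11.000 + -2 = 9.000
axis y: 3/2·11.000 + -1 = 15.500
axis θ: 1/2·23.000 + 1 = 12.500


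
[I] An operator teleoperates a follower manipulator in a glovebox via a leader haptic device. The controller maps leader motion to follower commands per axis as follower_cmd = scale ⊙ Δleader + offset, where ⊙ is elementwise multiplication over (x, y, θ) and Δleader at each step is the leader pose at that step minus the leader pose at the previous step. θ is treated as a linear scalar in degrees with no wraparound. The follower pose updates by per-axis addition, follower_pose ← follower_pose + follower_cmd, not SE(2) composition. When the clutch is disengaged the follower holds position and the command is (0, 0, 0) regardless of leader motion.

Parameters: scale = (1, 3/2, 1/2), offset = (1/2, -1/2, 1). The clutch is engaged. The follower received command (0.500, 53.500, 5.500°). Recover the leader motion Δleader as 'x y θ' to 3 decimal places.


axis x: (0.500 − 1/2) / (1) = 0.000
axis y: (53.500 − -1/2) / (3/2) = 36.000
axis θ: (5.500 − 1) / (1/2) = 9.000

0.000 36.000 9.000


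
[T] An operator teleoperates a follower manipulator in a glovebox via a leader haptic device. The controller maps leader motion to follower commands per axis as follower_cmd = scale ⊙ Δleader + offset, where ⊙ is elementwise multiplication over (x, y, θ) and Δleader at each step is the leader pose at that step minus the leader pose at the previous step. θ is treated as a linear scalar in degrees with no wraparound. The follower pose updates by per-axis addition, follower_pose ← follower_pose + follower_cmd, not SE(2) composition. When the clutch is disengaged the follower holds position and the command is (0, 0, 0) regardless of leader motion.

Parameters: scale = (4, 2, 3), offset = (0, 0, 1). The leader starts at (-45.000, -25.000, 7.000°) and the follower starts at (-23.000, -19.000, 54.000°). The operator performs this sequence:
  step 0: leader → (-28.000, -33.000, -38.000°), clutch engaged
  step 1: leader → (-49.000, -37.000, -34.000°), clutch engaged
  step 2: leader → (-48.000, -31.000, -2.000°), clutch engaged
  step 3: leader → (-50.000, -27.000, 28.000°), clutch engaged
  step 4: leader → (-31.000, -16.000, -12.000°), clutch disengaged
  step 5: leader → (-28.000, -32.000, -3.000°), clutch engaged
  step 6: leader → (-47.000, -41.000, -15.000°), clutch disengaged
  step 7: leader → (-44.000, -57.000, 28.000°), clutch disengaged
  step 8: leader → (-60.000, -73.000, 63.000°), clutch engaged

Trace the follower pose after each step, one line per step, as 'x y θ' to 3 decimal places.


45.000 -35.000 -80.000
-39.000 -43.000 -67.000
-35.000 -31.000 30.000
-43.000 -23.000 121.000
-43.000 -23.000 121.000
-31.000 -55.000 149.000
-31.000 -55.000 149.000
-31.000 -55.000 149.000
-95.000 -87.000 255.000

step 0: Δleader=(17.000, -8.000, -45.000°), engaged; cmd=(68.000, -16.000, -134.000°) → follower=(45.000, -35.000, -80.000°)
step 1: Δleader=(-21.000, -4.000, 4.000°), engaged; cmd=(-84.000, -8.000, 13.000°) → follower=(-39.000, -43.000, -67.000°)
step 2: Δleader=(1.000, 6.000, 32.000°), engaged; cmd=(4.000, 12.000, 97.000°) → follower=(-35.000, -31.000, 30.000°)
step 3: Δleader=(-2.000, 4.000, 30.000°), engaged; cmd=(-8.000, 8.000, 91.000°) → follower=(-43.000, -23.000, 121.000°)
step 4: Δleader=(19.000, 11.000, -40.000°), disengaged; cmd=(0,0,0) → follower holds at (-43.000, -23.000, 121.000°)
step 5: Δleader=(3.000, -16.000, 9.000°), engaged; cmd=(12.000, -32.000, 28.000°) → follower=(-31.000, -55.000, 149.000°)
step 6: Δleader=(-19.000, -9.000, -12.000°), disengaged; cmd=(0,0,0) → follower holds at (-31.000, -55.000, 149.000°)
step 7: Δleader=(3.000, -16.000, 43.000°), disengaged; cmd=(0,0,0) → follower holds at (-31.000, -55.000, 149.000°)
step 8: Δleader=(-16.000, -16.000, 35.000°), engaged; cmd=(-64.000, -32.000, 106.000°) → follower=(-95.000, -87.000, 255.000°)


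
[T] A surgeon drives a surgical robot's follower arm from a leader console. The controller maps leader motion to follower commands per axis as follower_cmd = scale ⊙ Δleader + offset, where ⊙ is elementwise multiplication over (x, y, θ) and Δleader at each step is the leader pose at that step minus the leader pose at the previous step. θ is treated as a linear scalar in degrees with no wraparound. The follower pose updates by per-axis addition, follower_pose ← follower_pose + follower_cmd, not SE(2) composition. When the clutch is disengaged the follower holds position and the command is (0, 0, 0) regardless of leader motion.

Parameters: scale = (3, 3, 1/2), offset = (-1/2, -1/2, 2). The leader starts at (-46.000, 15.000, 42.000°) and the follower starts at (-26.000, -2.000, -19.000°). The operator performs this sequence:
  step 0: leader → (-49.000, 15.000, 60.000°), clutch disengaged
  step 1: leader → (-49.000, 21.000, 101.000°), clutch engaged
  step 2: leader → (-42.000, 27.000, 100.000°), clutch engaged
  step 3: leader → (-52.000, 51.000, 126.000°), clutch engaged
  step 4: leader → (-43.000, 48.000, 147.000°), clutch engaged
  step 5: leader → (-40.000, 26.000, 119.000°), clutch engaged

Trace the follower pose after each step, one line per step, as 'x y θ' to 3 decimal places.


-26.000 -2.000 -19.000
-26.500 15.500 3.500
-6.000 33.000 5.000
-36.500 104.500 20.000
-10.000 95.000 32.500
-1.500 28.500 20.500

step 0: Δleader=(-3.000, 0.000, 18.000°), disengaged; cmd=(0,0,0) → follower holds at (-26.000, -2.000, -19.000°)
step 1: Δleader=(0.000, 6.000, 41.000°), engaged; cmd=(-0.500, 17.500, 22.500°) → follower=(-26.500, 15.500, 3.500°)
step 2: Δleader=(7.000, 6.000, -1.000°), engaged; cmd=(20.500, 17.500, 1.500°) → follower=(-6.000, 33.000, 5.000°)
step 3: Δleader=(-10.000, 24.000, 26.000°), engaged; cmd=(-30.500, 71.500, 15.000°) → follower=(-36.500, 104.500, 20.000°)
step 4: Δleader=(9.000, -3.000, 21.000°), engaged; cmd=(26.500, -9.500, 12.500°) → follower=(-10.000, 95.000, 32.500°)
step 5: Δleader=(3.000, -22.000, -28.000°), engaged; cmd=(8.500, -66.500, -12.000°) → follower=(-1.500, 28.500, 20.500°)


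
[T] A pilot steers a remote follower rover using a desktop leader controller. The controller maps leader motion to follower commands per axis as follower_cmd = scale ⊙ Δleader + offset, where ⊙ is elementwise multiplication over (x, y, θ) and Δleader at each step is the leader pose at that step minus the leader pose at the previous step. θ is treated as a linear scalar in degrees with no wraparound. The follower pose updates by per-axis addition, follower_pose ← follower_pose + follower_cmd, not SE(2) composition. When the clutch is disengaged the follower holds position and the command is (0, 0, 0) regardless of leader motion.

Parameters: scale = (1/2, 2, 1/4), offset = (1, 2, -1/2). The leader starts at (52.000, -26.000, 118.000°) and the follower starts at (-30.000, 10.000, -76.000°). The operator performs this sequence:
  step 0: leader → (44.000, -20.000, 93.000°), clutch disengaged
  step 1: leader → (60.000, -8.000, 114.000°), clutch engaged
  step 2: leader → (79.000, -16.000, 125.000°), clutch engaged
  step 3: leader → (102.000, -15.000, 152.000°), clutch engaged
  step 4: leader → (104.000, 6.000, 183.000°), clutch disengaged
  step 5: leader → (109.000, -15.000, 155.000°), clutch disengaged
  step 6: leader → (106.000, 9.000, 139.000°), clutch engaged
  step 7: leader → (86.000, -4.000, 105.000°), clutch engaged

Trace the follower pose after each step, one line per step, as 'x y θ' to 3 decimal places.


step 0: Δleader=(-8.000, 6.000, -25.000°), disengaged; cmd=(0,0,0) → follower holds at (-30.000, 10.000, -76.000°)
step 1: Δleader=(16.000, 12.000, 21.000°), engaged; cmd=(9.000, 26.000, 4.750°) → follower=(-21.000, 36.000, -71.250°)
step 2: Δleader=(19.000, -8.000, 11.000°), engaged; cmd=(10.500, -14.000, 2.250°) → follower=(-10.500, 22.000, -69.000°)
step 3: Δleader=(23.000, 1.000, 27.000°), engaged; cmd=(12.500, 4.000, 6.250°) → follower=(2.000, 26.000, -62.750°)
step 4: Δleader=(2.000, 21.000, 31.000°), disengaged; cmd=(0,0,0) → follower holds at (2.000, 26.000, -62.750°)
step 5: Δleader=(5.000, -21.000, -28.000°), disengaged; cmd=(0,0,0) → follower holds at (2.000, 26.000, -62.750°)
step 6: Δleader=(-3.000, 24.000, -16.000°), engaged; cmd=(-0.500, 50.000, -4.500°) → follower=(1.500, 76.000, -67.250°)
step 7: Δleader=(-20.000, -13.000, -34.000°), engaged; cmd=(-9.000, -24.000, -9.000°) → follower=(-7.500, 52.000, -76.250°)

-30.000 10.000 -76.000
-21.000 36.000 -71.250
-10.500 22.000 -69.000
2.000 26.000 -62.750
2.000 26.000 -62.750
2.000 26.000 -62.750
1.500 76.000 -67.250
-7.500 52.000 -76.250


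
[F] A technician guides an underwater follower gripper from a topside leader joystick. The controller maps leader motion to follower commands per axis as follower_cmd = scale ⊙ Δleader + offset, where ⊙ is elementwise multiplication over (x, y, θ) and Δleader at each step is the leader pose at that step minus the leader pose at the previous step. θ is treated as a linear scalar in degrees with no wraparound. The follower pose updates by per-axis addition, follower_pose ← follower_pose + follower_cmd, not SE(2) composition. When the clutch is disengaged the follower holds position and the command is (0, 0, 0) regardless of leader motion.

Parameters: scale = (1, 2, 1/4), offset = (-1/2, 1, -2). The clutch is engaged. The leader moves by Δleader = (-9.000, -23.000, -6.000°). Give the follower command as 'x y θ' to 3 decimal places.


axis x: 1·-9.000 + -1/2 = -9.500
axis y: 2·-23.000 + 1 = -45.000
axis θ: 1/4·-6.000 + -2 = -3.500

-9.500 -45.000 -3.500


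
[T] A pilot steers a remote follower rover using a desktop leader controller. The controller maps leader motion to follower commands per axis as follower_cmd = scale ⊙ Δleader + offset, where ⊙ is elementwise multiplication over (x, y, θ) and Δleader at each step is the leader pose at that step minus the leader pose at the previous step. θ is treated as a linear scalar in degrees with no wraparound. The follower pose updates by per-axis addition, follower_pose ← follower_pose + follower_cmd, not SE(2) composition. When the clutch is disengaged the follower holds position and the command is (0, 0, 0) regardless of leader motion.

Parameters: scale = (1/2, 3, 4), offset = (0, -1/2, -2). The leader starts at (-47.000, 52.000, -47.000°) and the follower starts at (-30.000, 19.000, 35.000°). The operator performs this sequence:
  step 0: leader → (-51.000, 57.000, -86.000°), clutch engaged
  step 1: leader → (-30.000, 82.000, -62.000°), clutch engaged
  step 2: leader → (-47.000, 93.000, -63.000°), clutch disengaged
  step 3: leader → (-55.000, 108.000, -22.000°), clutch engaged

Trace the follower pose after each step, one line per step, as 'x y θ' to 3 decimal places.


step 0: Δleader=(-4.000, 5.000, -39.000°), engaged; cmd=(-2.000, 14.500, -158.000°) → follower=(-32.000, 33.500, -123.000°)
step 1: Δleader=(21.000, 25.000, 24.000°), engaged; cmd=(10.500, 74.500, 94.000°) → follower=(-21.500, 108.000, -29.000°)
step 2: Δleader=(-17.000, 11.000, -1.000°), disengaged; cmd=(0,0,0) → follower holds at (-21.500, 108.000, -29.000°)
step 3: Δleader=(-8.000, 15.000, 41.000°), engaged; cmd=(-4.000, 44.500, 162.000°) → follower=(-25.500, 152.500, 133.000°)

-32.000 33.500 -123.000
-21.500 108.000 -29.000
-21.500 108.000 -29.000
-25.500 152.500 133.000


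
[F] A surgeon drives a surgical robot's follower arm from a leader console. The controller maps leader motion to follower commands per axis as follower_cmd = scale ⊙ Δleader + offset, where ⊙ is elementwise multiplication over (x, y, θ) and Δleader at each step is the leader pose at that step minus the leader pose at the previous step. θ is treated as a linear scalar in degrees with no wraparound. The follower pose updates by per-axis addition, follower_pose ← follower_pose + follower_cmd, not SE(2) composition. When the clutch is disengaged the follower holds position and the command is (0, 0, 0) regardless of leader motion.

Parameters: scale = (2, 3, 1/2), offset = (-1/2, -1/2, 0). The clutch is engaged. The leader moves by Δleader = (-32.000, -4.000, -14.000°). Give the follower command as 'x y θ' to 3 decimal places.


-64.500 -12.500 -7.000

axis x: 2·-32.000 + -1/2 = -64.500
axis y: 3·-4.000 + -1/2 = -12.500
axis θ: 1/2·-14.000 + 0 = -7.000


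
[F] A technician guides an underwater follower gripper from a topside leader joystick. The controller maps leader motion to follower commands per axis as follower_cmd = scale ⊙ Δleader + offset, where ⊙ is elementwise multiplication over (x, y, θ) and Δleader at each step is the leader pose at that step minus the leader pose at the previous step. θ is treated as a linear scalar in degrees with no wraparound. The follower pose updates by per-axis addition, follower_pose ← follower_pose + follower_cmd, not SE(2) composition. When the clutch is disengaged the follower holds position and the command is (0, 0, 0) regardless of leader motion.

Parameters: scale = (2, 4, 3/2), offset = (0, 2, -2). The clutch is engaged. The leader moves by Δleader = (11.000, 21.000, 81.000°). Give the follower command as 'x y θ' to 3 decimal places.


22.000 86.000 119.500

axis x: 2·11.000 + 0 = 22.000
axis y: 4·21.000 + 2 = 86.000
axis θ: 3/2·81.000 + -2 = 119.500


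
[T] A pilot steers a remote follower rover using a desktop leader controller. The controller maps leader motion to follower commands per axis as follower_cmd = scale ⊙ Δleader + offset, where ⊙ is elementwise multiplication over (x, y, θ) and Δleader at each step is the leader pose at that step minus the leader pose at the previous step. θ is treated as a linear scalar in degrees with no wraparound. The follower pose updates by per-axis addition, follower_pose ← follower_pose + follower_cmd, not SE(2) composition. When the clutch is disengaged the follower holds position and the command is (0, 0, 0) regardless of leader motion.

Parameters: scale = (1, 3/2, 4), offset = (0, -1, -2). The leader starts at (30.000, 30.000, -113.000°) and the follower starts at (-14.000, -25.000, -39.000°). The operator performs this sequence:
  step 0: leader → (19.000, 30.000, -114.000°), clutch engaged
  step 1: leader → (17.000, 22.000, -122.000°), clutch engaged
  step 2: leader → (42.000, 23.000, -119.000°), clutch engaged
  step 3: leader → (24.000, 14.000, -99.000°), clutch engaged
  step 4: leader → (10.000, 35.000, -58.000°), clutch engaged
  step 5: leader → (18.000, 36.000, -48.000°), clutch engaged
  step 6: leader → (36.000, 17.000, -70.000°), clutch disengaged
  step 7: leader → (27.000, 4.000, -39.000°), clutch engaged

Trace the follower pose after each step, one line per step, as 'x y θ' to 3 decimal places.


-25.000 -26.000 -45.000
-27.000 -39.000 -79.000
-2.000 -38.500 -69.000
-20.000 -53.000 9.000
-34.000 -22.500 171.000
-26.000 -22.000 209.000
-26.000 -22.000 209.000
-35.000 -42.500 331.000

step 0: Δleader=(-11.000, 0.000, -1.000°), engaged; cmd=(-11.000, -1.000, -6.000°) → follower=(-25.000, -26.000, -45.000°)
step 1: Δleader=(-2.000, -8.000, -8.000°), engaged; cmd=(-2.000, -13.000, -34.000°) → follower=(-27.000, -39.000, -79.000°)
step 2: Δleader=(25.000, 1.000, 3.000°), engaged; cmd=(25.000, 0.500, 10.000°) → follower=(-2.000, -38.500, -69.000°)
step 3: Δleader=(-18.000, -9.000, 20.000°), engaged; cmd=(-18.000, -14.500, 78.000°) → follower=(-20.000, -53.000, 9.000°)
step 4: Δleader=(-14.000, 21.000, 41.000°), engaged; cmd=(-14.000, 30.500, 162.000°) → follower=(-34.000, -22.500, 171.000°)
step 5: Δleader=(8.000, 1.000, 10.000°), engaged; cmd=(8.000, 0.500, 38.000°) → follower=(-26.000, -22.000, 209.000°)
step 6: Δleader=(18.000, -19.000, -22.000°), disengaged; cmd=(0,0,0) → follower holds at (-26.000, -22.000, 209.000°)
step 7: Δleader=(-9.000, -13.000, 31.000°), engaged; cmd=(-9.000, -20.500, 122.000°) → follower=(-35.000, -42.500, 331.000°)


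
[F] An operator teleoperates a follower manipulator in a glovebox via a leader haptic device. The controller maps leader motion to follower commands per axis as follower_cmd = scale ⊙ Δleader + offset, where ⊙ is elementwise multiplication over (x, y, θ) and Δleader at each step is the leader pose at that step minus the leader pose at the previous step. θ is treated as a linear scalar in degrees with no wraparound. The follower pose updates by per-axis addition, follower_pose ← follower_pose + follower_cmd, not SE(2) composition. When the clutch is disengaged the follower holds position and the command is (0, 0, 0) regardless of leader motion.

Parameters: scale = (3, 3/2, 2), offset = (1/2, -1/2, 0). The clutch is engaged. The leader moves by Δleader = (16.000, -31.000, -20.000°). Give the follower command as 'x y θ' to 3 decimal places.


48.500 -47.000 -40.000

axis x: 3·16.000 + 1/2 = 48.500
axis y: 3/2·-31.000 + -1/2 = -47.000
axis θ: 2·-20.000 + 0 = -40.000


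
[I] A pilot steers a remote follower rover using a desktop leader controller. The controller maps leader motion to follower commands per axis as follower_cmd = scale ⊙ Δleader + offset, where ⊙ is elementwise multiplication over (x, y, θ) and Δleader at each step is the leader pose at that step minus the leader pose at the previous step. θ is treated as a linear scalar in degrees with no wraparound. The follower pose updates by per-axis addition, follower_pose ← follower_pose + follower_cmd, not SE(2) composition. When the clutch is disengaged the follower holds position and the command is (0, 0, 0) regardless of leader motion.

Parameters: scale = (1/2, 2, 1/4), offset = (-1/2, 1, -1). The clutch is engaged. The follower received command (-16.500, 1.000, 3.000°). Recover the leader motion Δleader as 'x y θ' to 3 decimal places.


-32.000 0.000 16.000

axis x: (-16.500 − -1/2) / (1/2) = -32.000
axis y: (1.000 − 1) / (2) = 0.000
axis θ: (3.000 − -1) / (1/4) = 16.000


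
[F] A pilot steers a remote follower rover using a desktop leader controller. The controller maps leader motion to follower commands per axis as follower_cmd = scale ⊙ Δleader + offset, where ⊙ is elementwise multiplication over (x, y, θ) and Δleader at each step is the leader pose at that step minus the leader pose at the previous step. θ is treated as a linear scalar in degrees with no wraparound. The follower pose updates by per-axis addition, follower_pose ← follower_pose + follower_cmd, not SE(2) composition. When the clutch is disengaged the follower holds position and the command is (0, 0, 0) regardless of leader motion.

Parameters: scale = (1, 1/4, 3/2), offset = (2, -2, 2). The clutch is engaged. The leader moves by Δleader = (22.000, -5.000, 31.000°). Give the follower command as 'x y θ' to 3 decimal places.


24.000 -3.250 48.500

axis x: 1·22.000 + 2 = 24.000
axis y: 1/4·-5.000 + -2 = -3.250
axis θ: 3/2·31.000 + 2 = 48.500


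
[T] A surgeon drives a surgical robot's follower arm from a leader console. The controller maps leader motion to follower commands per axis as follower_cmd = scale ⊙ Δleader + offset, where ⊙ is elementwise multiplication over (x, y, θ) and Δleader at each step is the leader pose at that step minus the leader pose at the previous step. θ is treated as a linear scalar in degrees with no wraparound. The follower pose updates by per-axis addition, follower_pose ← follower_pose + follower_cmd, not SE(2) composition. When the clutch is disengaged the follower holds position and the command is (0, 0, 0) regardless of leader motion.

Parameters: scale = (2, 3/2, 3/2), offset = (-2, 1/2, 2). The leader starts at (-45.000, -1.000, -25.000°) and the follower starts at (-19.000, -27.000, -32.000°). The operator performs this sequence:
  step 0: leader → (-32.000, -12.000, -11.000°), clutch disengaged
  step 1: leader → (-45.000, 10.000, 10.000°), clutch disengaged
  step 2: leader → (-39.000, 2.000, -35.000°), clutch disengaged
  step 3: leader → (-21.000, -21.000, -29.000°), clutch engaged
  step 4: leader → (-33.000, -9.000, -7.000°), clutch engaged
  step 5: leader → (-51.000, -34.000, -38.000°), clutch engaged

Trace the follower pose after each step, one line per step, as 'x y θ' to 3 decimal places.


step 0: Δleader=(13.000, -11.000, 14.000°), disengaged; cmd=(0,0,0) → follower holds at (-19.000, -27.000, -32.000°)
step 1: Δleader=(-13.000, 22.000, 21.000°), disengaged; cmd=(0,0,0) → follower holds at (-19.000, -27.000, -32.000°)
step 2: Δleader=(6.000, -8.000, -45.000°), disengaged; cmd=(0,0,0) → follower holds at (-19.000, -27.000, -32.000°)
step 3: Δleader=(18.000, -23.000, 6.000°), engaged; cmd=(34.000, -34.000, 11.000°) → follower=(15.000, -61.000, -21.000°)
step 4: Δleader=(-12.000, 12.000, 22.000°), engaged; cmd=(-26.000, 18.500, 35.000°) → follower=(-11.000, -42.500, 14.000°)
step 5: Δleader=(-18.000, -25.000, -31.000°), engaged; cmd=(-38.000, -37.000, -44.500°) → follower=(-49.000, -79.500, -30.500°)

-19.000 -27.000 -32.000
-19.000 -27.000 -32.000
-19.000 -27.000 -32.000
15.000 -61.000 -21.000
-11.000 -42.500 14.000
-49.000 -79.500 -30.500


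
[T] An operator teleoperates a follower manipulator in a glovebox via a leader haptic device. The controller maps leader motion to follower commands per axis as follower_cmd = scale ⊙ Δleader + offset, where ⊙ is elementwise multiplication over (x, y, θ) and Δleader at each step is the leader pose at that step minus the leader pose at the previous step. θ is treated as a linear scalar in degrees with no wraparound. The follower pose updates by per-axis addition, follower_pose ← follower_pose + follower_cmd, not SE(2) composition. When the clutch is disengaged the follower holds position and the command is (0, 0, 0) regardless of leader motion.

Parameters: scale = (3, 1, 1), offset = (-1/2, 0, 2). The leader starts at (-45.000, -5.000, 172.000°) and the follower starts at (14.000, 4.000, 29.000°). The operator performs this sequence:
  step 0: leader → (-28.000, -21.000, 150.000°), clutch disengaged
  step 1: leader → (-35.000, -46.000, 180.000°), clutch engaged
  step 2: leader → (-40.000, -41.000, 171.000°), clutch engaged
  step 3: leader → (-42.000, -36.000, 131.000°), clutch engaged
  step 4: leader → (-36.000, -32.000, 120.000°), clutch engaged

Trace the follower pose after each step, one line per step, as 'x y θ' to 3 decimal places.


step 0: Δleader=(17.000, -16.000, -22.000°), disengaged; cmd=(0,0,0) → follower holds at (14.000, 4.000, 29.000°)
step 1: Δleader=(-7.000, -25.000, 30.000°), engaged; cmd=(-21.500, -25.000, 32.000°) → follower=(-7.500, -21.000, 61.000°)
step 2: Δleader=(-5.000, 5.000, -9.000°), engaged; cmd=(-15.500, 5.000, -7.000°) → follower=(-23.000, -16.000, 54.000°)
step 3: Δleader=(-2.000, 5.000, -40.000°), engaged; cmd=(-6.500, 5.000, -38.000°) → follower=(-29.500, -11.000, 16.000°)
step 4: Δleader=(6.000, 4.000, -11.000°), engaged; cmd=(17.500, 4.000, -9.000°) → follower=(-12.000, -7.000, 7.000°)

14.000 4.000 29.000
-7.500 -21.000 61.000
-23.000 -16.000 54.000
-29.500 -11.000 16.000
-12.000 -7.000 7.000


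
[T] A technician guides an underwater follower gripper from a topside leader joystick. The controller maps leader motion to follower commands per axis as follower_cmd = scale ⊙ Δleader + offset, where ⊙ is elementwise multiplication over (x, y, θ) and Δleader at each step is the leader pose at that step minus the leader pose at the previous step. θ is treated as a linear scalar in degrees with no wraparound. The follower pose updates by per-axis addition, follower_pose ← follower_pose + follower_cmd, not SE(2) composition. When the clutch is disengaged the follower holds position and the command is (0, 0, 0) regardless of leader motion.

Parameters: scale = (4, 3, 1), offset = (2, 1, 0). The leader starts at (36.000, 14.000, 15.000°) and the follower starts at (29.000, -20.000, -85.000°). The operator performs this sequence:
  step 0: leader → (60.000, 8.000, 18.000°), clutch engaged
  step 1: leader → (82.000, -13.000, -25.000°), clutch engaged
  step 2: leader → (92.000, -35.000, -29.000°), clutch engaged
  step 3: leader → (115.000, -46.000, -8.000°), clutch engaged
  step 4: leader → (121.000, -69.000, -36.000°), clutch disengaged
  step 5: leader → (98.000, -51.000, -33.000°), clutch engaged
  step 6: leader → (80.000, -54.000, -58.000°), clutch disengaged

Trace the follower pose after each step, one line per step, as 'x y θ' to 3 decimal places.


step 0: Δleader=(24.000, -6.000, 3.000°), engaged; cmd=(98.000, -17.000, 3.000°) → follower=(127.000, -37.000, -82.000°)
step 1: Δleader=(22.000, -21.000, -43.000°), engaged; cmd=(90.000, -62.000, -43.000°) → follower=(217.000, -99.000, -125.000°)
step 2: Δleader=(10.000, -22.000, -4.000°), engaged; cmd=(42.000, -65.000, -4.000°) → follower=(259.000, -164.000, -129.000°)
step 3: Δleader=(23.000, -11.000, 21.000°), engaged; cmd=(94.000, -32.000, 21.000°) → follower=(353.000, -196.000, -108.000°)
step 4: Δleader=(6.000, -23.000, -28.000°), disengaged; cmd=(0,0,0) → follower holds at (353.000, -196.000, -108.000°)
step 5: Δleader=(-23.000, 18.000, 3.000°), engaged; cmd=(-90.000, 55.000, 3.000°) → follower=(263.000, -141.000, -105.000°)
step 6: Δleader=(-18.000, -3.000, -25.000°), disengaged; cmd=(0,0,0) → follower holds at (263.000, -141.000, -105.000°)

127.000 -37.000 -82.000
217.000 -99.000 -125.000
259.000 -164.000 -129.000
353.000 -196.000 -108.000
353.000 -196.000 -108.000
263.000 -141.000 -105.000
263.000 -141.000 -105.000


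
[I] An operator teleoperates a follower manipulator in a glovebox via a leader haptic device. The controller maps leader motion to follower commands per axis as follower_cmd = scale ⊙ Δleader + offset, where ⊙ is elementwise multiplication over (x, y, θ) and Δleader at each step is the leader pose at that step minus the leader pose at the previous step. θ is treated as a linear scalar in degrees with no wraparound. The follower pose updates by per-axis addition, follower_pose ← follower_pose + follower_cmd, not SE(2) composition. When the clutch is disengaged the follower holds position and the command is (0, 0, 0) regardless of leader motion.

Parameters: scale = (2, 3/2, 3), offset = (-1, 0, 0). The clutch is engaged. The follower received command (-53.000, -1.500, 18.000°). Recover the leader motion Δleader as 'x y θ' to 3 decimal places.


axis x: (-53.000 − -1) / (2) = -26.000
axis y: (-1.500 − 0) / (3/2) = -1.000
axis θ: (18.000 − 0) / (3) = 6.000

-26.000 -1.000 6.000


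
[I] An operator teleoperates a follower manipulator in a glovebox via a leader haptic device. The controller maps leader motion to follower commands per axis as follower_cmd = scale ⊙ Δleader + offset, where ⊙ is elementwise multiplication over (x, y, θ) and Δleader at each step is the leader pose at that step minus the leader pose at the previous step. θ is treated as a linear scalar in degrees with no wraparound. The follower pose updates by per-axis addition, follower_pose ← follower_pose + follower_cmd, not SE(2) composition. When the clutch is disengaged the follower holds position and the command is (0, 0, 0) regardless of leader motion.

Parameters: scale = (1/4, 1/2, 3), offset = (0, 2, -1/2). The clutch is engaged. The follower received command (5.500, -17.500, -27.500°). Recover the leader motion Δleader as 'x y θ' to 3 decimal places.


22.000 -39.000 -9.000

axis x: (5.500 − 0) / (1/4) = 22.000
axis y: (-17.500 − 2) / (1/2) = -39.000
axis θ: (-27.500 − -1/2) / (3) = -9.000


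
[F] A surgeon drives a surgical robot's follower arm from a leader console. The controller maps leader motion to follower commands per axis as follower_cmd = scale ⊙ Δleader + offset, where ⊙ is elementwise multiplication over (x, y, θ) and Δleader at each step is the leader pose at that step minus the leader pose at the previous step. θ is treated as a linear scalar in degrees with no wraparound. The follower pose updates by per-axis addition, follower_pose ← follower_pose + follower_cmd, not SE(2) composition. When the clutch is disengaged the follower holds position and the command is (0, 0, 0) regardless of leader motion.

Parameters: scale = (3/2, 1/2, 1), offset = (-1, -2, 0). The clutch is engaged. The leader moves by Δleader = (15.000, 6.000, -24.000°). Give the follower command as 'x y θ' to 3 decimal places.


axis x: 3/2·15.000 + -1 = 21.500
axis y: 1/2·6.000 + -2 = 1.000
axis θ: 1·-24.000 + 0 = -24.000

21.500 1.000 -24.000


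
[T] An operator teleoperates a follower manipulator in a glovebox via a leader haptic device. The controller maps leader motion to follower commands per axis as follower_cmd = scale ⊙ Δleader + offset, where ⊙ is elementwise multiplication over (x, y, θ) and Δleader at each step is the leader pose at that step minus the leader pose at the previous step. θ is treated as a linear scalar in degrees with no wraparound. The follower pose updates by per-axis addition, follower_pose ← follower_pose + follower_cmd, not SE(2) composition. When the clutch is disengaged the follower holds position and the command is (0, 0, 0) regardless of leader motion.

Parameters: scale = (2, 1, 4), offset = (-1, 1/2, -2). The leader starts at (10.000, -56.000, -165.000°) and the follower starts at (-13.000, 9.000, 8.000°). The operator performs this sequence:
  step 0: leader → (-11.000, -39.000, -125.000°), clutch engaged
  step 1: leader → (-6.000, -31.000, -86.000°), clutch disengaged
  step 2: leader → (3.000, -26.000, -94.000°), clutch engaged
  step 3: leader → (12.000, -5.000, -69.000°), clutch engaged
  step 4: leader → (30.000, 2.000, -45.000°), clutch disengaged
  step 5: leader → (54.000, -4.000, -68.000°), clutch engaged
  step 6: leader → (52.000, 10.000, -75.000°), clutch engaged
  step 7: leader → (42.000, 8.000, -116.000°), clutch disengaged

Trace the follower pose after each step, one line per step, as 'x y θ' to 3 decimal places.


step 0: Δleader=(-21.000, 17.000, 40.000°), engaged; cmd=(-43.000, 17.500, 158.000°) → follower=(-56.000, 26.500, 166.000°)
step 1: Δleader=(5.000, 8.000, 39.000°), disengaged; cmd=(0,0,0) → follower holds at (-56.000, 26.500, 166.000°)
step 2: Δleader=(9.000, 5.000, -8.000°), engaged; cmd=(17.000, 5.500, -34.000°) → follower=(-39.000, 32.000, 132.000°)
step 3: Δleader=(9.000, 21.000, 25.000°), engaged; cmd=(17.000, 21.500, 98.000°) → follower=(-22.000, 53.500, 230.000°)
step 4: Δleader=(18.000, 7.000, 24.000°), disengaged; cmd=(0,0,0) → follower holds at (-22.000, 53.500, 230.000°)
step 5: Δleader=(24.000, -6.000, -23.000°), engaged; cmd=(47.000, -5.500, -94.000°) → follower=(25.000, 48.000, 136.000°)
step 6: Δleader=(-2.000, 14.000, -7.000°), engaged; cmd=(-5.000, 14.500, -30.000°) → follower=(20.000, 62.500, 106.000°)
step 7: Δleader=(-10.000, -2.000, -41.000°), disengaged; cmd=(0,0,0) → follower holds at (20.000, 62.500, 106.000°)

-56.000 26.500 166.000
-56.000 26.500 166.000
-39.000 32.000 132.000
-22.000 53.500 230.000
-22.000 53.500 230.000
25.000 48.000 136.000
20.000 62.500 106.000
20.000 62.500 106.000
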